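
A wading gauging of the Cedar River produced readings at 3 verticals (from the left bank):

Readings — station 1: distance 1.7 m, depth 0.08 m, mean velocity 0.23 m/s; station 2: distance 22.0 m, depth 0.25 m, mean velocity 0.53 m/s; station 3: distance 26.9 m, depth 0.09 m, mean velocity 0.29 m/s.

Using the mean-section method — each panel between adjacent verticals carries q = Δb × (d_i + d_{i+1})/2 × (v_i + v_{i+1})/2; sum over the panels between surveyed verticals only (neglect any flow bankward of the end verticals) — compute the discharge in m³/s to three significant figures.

1.61 m³/s

Panel 1-2: Δb = 20.3 m, d̄ = (0.08+0.25)/2 = 0.165, v̄ = (0.23+0.53)/2 = 0.38 → q = 20.3×0.165×0.38 = 1.273 m³/s
Panel 2-3: Δb = 4.9 m, d̄ = (0.25+0.09)/2 = 0.17, v̄ = (0.53+0.29)/2 = 0.41 → q = 4.9×0.17×0.41 = 0.3415 m³/s
Q = Σ q = 1.614 m³/s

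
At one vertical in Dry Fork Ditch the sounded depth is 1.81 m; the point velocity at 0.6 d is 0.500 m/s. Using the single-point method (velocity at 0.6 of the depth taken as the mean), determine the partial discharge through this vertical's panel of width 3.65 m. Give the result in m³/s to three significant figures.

v̄ = v₀.₆ = 0.500 m/s
q = v̄ × d × w = 0.5000 × 1.81 × 3.65 = 3.303 m³/s

3.30 m³/s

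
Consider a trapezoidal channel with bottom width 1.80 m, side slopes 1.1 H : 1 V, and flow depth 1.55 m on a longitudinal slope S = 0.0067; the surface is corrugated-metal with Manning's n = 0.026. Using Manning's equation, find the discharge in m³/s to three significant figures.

A = (b + z·y)·y = (1.80 + 1.1×1.55)×1.55 = 5.433 m²
P = b + 2y√(1+z²) = 1.80 + 2×1.55×√(1+1.1²) = 6.408 m
R = A/P = 5.433/6.408 = 0.8477 m
Q = (1/n)·A·R^(2/3)·S^(1/2) = (1/0.026) × 5.433 × 0.8477^(2/3) × 0.0067^(1/2) = 15.32 m³/s

15.3 m³/s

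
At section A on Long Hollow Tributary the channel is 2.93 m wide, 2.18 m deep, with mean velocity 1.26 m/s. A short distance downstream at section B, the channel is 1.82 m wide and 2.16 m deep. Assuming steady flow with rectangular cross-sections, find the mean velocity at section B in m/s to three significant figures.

Q = A₁V₁ = (2.93×2.18) × 1.26 = 8.048 m³/s
A₂ = 1.82 × 2.16 = 3.931 m²
V₂ = Q/A₂ = 8.048/3.931 = 2.047 m/s

2.05 m/s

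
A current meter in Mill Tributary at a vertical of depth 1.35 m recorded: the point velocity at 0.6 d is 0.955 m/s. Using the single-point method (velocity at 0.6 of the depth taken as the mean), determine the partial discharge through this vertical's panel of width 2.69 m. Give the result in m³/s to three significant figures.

3.47 m³/s

v̄ = v₀.₆ = 0.955 m/s
q = v̄ × d × w = 0.9550 × 1.35 × 2.69 = 3.468 m³/s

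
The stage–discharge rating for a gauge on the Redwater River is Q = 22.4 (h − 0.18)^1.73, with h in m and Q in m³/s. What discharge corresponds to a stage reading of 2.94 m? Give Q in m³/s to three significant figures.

Q = 22.4 × (2.94 − 0.18)^1.73 = 22.4 × 2.76^1.73 = 129.7 m³/s

130 m³/s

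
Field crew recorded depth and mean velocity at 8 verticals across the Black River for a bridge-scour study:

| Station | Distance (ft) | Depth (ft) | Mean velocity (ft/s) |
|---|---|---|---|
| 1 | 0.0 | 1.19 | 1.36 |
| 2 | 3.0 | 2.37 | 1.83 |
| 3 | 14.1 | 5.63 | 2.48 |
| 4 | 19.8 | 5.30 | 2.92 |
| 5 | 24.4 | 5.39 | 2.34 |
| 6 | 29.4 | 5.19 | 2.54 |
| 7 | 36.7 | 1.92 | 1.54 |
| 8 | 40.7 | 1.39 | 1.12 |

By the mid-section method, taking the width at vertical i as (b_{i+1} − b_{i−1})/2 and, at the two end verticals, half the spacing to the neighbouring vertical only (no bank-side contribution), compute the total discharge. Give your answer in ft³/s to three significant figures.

w_1 = (3.0 − 0.0)/2 = 1.5 ft; q_1 = 1.36 × 1.19 × 1.5 = 2.428 ft³/s
w_2 = (14.1 − 0.0)/2 = 7.05 ft; q_2 = 1.83 × 2.37 × 7.05 = 30.58 ft³/s
w_3 = (19.8 − 3.0)/2 = 8.4 ft; q_3 = 2.48 × 5.63 × 8.4 = 117.3 ft³/s
w_4 = (24.4 − 14.1)/2 = 5.15 ft; q_4 = 2.92 × 5.30 × 5.15 = 79.70 ft³/s
w_5 = (29.4 − 19.8)/2 = 4.8 ft; q_5 = 2.34 × 5.39 × 4.8 = 60.54 ft³/s
w_6 = (36.7 − 24.4)/2 = 6.15 ft; q_6 = 2.54 × 5.19 × 6.15 = 81.07 ft³/s
w_7 = (40.7 − 29.4)/2 = 5.65 ft; q_7 = 1.54 × 1.92 × 5.65 = 16.71 ft³/s
w_8 = (40.7 − 36.7)/2 = 2 ft; q_8 = 1.12 × 1.39 × 2 = 3.114 ft³/s
Q = Σ qᵢ = 391.4 ft³/s

391 ft³/s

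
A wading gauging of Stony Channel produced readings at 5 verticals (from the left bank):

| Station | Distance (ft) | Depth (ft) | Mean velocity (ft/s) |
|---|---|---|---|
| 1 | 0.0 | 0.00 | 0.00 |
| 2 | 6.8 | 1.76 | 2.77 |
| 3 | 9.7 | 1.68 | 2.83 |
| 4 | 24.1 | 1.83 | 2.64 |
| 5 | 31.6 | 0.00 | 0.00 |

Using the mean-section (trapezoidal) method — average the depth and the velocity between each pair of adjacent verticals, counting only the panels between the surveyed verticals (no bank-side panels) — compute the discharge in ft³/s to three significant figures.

Panel 1-2: Δb = 6.8 ft, d̄ = (0.00+1.76)/2 = 0.88, v̄ = (0.00+2.77)/2 = 1.385 → q = 6.8×0.88×1.385 = 8.288 ft³/s
Panel 2-3: Δb = 2.9 ft, d̄ = (1.76+1.68)/2 = 1.72, v̄ = (2.77+2.83)/2 = 2.8 → q = 2.9×1.72×2.8 = 13.97 ft³/s
Panel 3-4: Δb = 14.4 ft, d̄ = (1.68+1.83)/2 = 1.755, v̄ = (2.83+2.64)/2 = 2.735 → q = 14.4×1.755×2.735 = 69.12 ft³/s
Panel 4-5: Δb = 7.5 ft, d̄ = (1.83+0.00)/2 = 0.915, v̄ = (2.64+0.00)/2 = 1.32 → q = 7.5×0.915×1.32 = 9.059 ft³/s
Q = Σ q = 100.4 ft³/s

100 ft³/s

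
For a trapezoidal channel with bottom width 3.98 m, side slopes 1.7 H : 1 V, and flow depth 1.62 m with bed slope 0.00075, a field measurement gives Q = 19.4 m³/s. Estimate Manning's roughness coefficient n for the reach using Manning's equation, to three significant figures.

A = (b + z·y)·y = (3.98 + 1.7×1.62)×1.62 = 10.91 m²
P = b + 2y√(1+z²) = 3.98 + 2×1.62×√(1+1.7²) = 10.37 m
R = A/P = 10.91/10.37 = 1.052 m
n = (1/Q)·A·R^(2/3)·S^(1/2) = (1/19.4) × 10.91 × 1.034 × 0.02739 = 0.01593

0.0159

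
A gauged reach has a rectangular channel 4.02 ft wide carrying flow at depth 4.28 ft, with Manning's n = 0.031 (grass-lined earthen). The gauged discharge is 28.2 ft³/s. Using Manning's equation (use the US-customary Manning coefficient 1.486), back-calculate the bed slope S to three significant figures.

A = b·y = 4.02 × 4.28 = 17.21 ft²
P = b + 2y = 4.02 + 2×4.28 = 12.58 ft
R = A/P = 17.21/12.58 = 1.368 ft
S = (Q·n / (1.486·A·R^(2/3)))² = (28.2×0.031 / (1.486×17.21×1.232))² = 0.0007701

0.000770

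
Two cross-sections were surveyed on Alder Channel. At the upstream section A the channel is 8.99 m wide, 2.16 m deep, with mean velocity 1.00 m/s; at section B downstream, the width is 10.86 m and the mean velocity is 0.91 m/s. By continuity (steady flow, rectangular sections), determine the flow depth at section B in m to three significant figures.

Q = A₁V₁ = (8.99×2.16) × 1.00 = 19.42 m³/s
d₂ = Q/(b₂ V₂) = 19.42/(10.86×0.91) = 1.965 m

1.96 m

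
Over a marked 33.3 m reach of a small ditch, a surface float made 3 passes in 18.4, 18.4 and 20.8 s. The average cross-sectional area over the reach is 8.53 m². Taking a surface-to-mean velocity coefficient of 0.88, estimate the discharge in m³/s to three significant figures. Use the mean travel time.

t̄ = (18.4 + 18.4 + 20.8) / 3 = 19.2 s
v_surface = L / t̄ = 33.3 / 19.2 = 1.734 m/s
v_mean = 0.88 × 1.734 = 1.526 m/s
Q = A × v_mean = 8.53 × 1.526 = 13.02 m³/s

13.0 m³/s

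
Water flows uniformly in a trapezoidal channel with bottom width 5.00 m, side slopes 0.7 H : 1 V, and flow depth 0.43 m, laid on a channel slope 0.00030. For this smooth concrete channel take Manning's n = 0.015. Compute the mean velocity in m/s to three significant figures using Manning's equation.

0.602 m/s

A = (b + z·y)·y = (5.00 + 0.7×0.43)×0.43 = 2.279 m²
P = b + 2y√(1+z²) = 5.00 + 2×0.43×√(1+0.7²) = 6.050 m
R = A/P = 2.279/6.050 = 0.3768 m
Q = (1/n)·A·R^(2/3)·S^(1/2) = (1/0.015) × 2.279 × 0.3768^(2/3) × 0.00030^(1/2) = 1.373 m³/s
V = Q/A = 1.373/2.279 = 0.6024 m/s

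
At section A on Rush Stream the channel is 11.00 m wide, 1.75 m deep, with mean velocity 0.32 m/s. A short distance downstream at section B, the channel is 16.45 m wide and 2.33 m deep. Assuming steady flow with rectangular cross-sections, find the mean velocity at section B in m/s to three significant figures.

Q = A₁V₁ = (11.00×1.75) × 0.32 = 6.160 m³/s
A₂ = 16.45 × 2.33 = 38.33 m²
V₂ = Q/A₂ = 6.160/38.33 = 0.1607 m/s

0.161 m/s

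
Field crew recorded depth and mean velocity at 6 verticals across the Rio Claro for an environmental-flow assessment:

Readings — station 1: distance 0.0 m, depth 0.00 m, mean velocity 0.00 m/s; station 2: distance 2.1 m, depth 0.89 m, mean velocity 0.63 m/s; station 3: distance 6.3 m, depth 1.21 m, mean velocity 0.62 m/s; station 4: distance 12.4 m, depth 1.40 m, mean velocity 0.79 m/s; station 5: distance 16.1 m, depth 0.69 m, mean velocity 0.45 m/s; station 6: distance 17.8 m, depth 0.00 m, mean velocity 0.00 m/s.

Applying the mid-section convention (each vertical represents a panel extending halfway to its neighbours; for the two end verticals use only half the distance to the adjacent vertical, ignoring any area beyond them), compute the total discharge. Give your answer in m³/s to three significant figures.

11.9 m³/s

w_2 = (6.3 − 0.0)/2 = 3.15 m; q_2 = 0.63 × 0.89 × 3.15 = 1.766 m³/s
w_3 = (12.4 − 2.1)/2 = 5.15 m; q_3 = 0.62 × 1.21 × 5.15 = 3.864 m³/s
w_4 = (16.1 − 6.3)/2 = 4.9 m; q_4 = 0.79 × 1.40 × 4.9 = 5.419 m³/s
w_5 = (17.8 − 12.4)/2 = 2.7 m; q_5 = 0.45 × 0.69 × 2.7 = 0.8384 m³/s
Stations 1, 6 contribute zero (depth or velocity is 0).
Q = Σ qᵢ = 11.89 m³/s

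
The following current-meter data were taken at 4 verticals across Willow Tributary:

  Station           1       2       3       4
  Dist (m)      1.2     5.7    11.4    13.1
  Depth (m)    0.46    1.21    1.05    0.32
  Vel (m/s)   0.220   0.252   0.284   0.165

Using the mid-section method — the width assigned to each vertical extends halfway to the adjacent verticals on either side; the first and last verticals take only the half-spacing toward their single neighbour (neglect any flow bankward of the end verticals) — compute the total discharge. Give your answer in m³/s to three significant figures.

w_1 = (5.7 − 1.2)/2 = 2.25 m; q_1 = 0.220 × 0.46 × 2.25 = 0.2277 m³/s
w_2 = (11.4 − 1.2)/2 = 5.1 m; q_2 = 0.252 × 1.21 × 5.1 = 1.555 m³/s
w_3 = (13.1 − 5.7)/2 = 3.7 m; q_3 = 0.284 × 1.05 × 3.7 = 1.103 m³/s
w_4 = (13.1 − 11.4)/2 = 0.85 m; q_4 = 0.165 × 0.32 × 0.85 = 0.04488 m³/s
Q = Σ qᵢ = 2.931 m³/s

2.93 m³/s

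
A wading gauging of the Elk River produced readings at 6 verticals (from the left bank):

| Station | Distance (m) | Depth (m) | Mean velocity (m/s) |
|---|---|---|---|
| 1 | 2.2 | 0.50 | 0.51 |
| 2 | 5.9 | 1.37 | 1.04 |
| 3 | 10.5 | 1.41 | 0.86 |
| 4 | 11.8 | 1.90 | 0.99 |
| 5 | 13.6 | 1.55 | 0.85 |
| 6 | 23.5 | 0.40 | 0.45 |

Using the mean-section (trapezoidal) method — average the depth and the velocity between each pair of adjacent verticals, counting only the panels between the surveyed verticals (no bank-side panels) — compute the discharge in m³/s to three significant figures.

19.9 m³/s

Panel 1-2: Δb = 3.7 m, d̄ = (0.50+1.37)/2 = 0.935, v̄ = (0.51+1.04)/2 = 0.775 → q = 3.7×0.935×0.775 = 2.681 m³/s
Panel 2-3: Δb = 4.6 m, d̄ = (1.37+1.41)/2 = 1.39, v̄ = (1.04+0.86)/2 = 0.95 → q = 4.6×1.39×0.95 = 6.074 m³/s
Panel 3-4: Δb = 1.3 m, d̄ = (1.41+1.90)/2 = 1.655, v̄ = (0.86+0.99)/2 = 0.925 → q = 1.3×1.655×0.925 = 1.990 m³/s
Panel 4-5: Δb = 1.8 m, d̄ = (1.90+1.55)/2 = 1.725, v̄ = (0.99+0.85)/2 = 0.92 → q = 1.8×1.725×0.92 = 2.857 m³/s
Panel 5-6: Δb = 9.9 m, d̄ = (1.55+0.40)/2 = 0.975, v̄ = (0.85+0.45)/2 = 0.65 → q = 9.9×0.975×0.65 = 6.274 m³/s
Q = Σ q = 19.88 m³/s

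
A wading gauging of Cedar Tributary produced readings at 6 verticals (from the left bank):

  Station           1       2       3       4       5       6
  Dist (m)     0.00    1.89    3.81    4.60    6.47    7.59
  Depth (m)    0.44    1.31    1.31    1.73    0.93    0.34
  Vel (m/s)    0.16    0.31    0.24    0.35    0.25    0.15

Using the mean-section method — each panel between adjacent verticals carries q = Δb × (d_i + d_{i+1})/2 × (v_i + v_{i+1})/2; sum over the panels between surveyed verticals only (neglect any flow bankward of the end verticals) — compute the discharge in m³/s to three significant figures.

Panel 1-2: Δb = 1.89 m, d̄ = (0.44+1.31)/2 = 0.875, v̄ = (0.16+0.31)/2 = 0.235 → q = 1.89×0.875×0.235 = 0.3886 m³/s
Panel 2-3: Δb = 1.92 m, d̄ = (1.31+1.31)/2 = 1.31, v̄ = (0.31+0.24)/2 = 0.275 → q = 1.92×1.31×0.275 = 0.6917 m³/s
Panel 3-4: Δb = 0.79 m, d̄ = (1.31+1.73)/2 = 1.52, v̄ = (0.24+0.35)/2 = 0.295 → q = 0.79×1.52×0.295 = 0.3542 m³/s
Panel 4-5: Δb = 1.87 m, d̄ = (1.73+0.93)/2 = 1.33, v̄ = (0.35+0.25)/2 = 0.3 → q = 1.87×1.33×0.3 = 0.7461 m³/s
Panel 5-6: Δb = 1.12 m, d̄ = (0.93+0.34)/2 = 0.635, v̄ = (0.25+0.15)/2 = 0.2 → q = 1.12×0.635×0.2 = 0.1422 m³/s
Q = Σ q = 2.323 m³/s

2.32 m³/s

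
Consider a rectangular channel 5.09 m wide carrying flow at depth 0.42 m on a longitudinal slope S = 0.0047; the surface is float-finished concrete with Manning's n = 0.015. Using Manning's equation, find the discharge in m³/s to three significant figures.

4.95 m³/s

A = b·y = 5.09 × 0.42 = 2.138 m²
P = b + 2y = 5.09 + 2×0.42 = 5.930 m
R = A/P = 2.138/5.930 = 0.3605 m
Q = (1/n)·A·R^(2/3)·S^(1/2) = (1/0.015) × 2.138 × 0.3605^(2/3) × 0.0047^(1/2) = 4.949 m³/s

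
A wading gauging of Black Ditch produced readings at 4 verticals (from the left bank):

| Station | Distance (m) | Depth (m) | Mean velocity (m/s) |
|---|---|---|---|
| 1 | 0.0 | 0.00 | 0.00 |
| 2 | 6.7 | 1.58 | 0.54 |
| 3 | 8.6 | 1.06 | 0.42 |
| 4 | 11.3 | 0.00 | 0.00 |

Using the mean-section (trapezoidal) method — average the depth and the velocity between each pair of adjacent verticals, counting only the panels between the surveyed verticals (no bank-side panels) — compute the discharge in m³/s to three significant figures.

Panel 1-2: Δb = 6.7 m, d̄ = (0.00+1.58)/2 = 0.79, v̄ = (0.00+0.54)/2 = 0.27 → q = 6.7×0.79×0.27 = 1.429 m³/s
Panel 2-3: Δb = 1.9 m, d̄ = (1.58+1.06)/2 = 1.32, v̄ = (0.54+0.42)/2 = 0.48 → q = 1.9×1.32×0.48 = 1.204 m³/s
Panel 3-4: Δb = 2.7 m, d̄ = (1.06+0.00)/2 = 0.53, v̄ = (0.42+0.00)/2 = 0.21 → q = 2.7×0.53×0.21 = 0.3005 m³/s
Q = Σ q = 2.933 m³/s

2.93 m³/s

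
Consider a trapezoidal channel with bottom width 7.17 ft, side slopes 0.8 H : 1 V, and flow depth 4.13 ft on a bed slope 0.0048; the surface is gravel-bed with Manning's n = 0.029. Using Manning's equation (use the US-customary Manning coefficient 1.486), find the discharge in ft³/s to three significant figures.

278 ft³/s

A = (b + z·y)·y = (7.17 + 0.8×4.13)×4.13 = 43.26 ft²
P = b + 2y√(1+z²) = 7.17 + 2×4.13×√(1+0.8²) = 17.75 ft
R = A/P = 43.26/17.75 = 2.437 ft
Q = (1.486/n)·A·R^(2/3)·S^(1/2) = (1.486/0.029) × 43.26 × 2.437^(2/3) × 0.0048^(1/2) = 278.1 ft³/s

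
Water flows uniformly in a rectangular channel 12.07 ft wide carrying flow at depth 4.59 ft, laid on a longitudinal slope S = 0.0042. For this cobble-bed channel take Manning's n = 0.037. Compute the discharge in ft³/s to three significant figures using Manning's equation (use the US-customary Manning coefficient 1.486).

273 ft³/s

A = b·y = 12.07 × 4.59 = 55.40 ft²
P = b + 2y = 12.07 + 2×4.59 = 21.25 ft
R = A/P = 55.40/21.25 = 2.607 ft
Q = (1.486/n)·A·R^(2/3)·S^(1/2) = (1.486/0.037) × 55.40 × 2.607^(2/3) × 0.0042^(1/2) = 273.2 ft³/s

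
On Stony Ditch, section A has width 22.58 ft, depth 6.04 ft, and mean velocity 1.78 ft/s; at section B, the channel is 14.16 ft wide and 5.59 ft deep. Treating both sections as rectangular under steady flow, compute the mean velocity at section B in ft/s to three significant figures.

3.07 ft/s

Q = A₁V₁ = (22.58×6.04) × 1.78 = 242.8 ft³/s
A₂ = 14.16 × 5.59 = 79.15 ft²
V₂ = Q/A₂ = 242.8/79.15 = 3.067 ft/s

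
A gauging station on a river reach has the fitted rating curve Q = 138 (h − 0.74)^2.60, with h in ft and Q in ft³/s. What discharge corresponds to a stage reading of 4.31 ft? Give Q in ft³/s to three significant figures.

3770 ft³/s

Q = 138 × (4.31 − 0.74)^2.60 = 138 × 3.57^2.60 = 3774 ft³/s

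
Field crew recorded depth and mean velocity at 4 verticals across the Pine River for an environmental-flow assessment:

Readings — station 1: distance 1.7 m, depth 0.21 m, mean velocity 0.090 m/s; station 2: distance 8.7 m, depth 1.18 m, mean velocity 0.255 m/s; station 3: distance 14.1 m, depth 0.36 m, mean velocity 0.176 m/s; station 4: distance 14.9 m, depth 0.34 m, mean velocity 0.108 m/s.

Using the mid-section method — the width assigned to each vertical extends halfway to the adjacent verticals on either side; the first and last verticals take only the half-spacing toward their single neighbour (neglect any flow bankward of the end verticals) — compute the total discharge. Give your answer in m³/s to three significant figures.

2.14 m³/s

w_1 = (8.7 − 1.7)/2 = 3.5 m; q_1 = 0.090 × 0.21 × 3.5 = 0.06615 m³/s
w_2 = (14.1 − 1.7)/2 = 6.2 m; q_2 = 0.255 × 1.18 × 6.2 = 1.866 m³/s
w_3 = (14.9 − 8.7)/2 = 3.1 m; q_3 = 0.176 × 0.36 × 3.1 = 0.1964 m³/s
w_4 = (14.9 − 14.1)/2 = 0.4 m; q_4 = 0.108 × 0.34 × 0.4 = 0.01469 m³/s
Q = Σ qᵢ = 2.143 m³/s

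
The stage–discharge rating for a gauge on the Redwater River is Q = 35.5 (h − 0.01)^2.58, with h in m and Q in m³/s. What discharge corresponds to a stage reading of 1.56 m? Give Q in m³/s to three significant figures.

Q = 35.5 × (1.56 − 0.01)^2.58 = 35.5 × 1.55^2.58 = 110.0 m³/s

110 m³/s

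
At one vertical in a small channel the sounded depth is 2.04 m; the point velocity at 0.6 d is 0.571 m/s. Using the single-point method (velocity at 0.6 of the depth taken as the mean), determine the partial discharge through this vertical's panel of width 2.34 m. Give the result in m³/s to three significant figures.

v̄ = v₀.₆ = 0.571 m/s
q = v̄ × d × w = 0.5710 × 2.04 × 2.34 = 2.726 m³/s

2.73 m³/s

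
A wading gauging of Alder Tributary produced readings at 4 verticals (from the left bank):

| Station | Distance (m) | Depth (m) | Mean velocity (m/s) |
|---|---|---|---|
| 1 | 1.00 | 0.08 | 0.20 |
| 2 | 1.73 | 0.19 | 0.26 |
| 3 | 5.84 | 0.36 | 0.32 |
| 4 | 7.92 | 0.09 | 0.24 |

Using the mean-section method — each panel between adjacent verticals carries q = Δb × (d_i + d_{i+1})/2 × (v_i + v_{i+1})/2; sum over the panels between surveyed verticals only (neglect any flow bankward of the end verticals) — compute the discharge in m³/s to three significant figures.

0.481 m³/s

Panel 1-2: Δb = 0.73 m, d̄ = (0.08+0.19)/2 = 0.135, v̄ = (0.20+0.26)/2 = 0.23 → q = 0.73×0.135×0.23 = 0.02267 m³/s
Panel 2-3: Δb = 4.11 m, d̄ = (0.19+0.36)/2 = 0.275, v̄ = (0.26+0.32)/2 = 0.29 → q = 4.11×0.275×0.29 = 0.3278 m³/s
Panel 3-4: Δb = 2.08 m, d̄ = (0.36+0.09)/2 = 0.225, v̄ = (0.32+0.24)/2 = 0.28 → q = 2.08×0.225×0.28 = 0.1310 m³/s
Q = Σ q = 0.4815 m³/s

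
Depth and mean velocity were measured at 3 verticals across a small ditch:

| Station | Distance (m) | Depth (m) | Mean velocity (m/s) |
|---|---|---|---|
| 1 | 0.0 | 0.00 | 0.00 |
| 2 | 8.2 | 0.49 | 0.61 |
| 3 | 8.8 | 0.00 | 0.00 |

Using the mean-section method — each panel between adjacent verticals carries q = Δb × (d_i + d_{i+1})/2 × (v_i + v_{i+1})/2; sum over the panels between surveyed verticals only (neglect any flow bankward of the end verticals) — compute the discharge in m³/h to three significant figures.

Panel 1-2: Δb = 8.2 m, d̄ = (0.00+0.49)/2 = 0.245, v̄ = (0.00+0.61)/2 = 0.305 → q = 8.2×0.245×0.305 = 0.6127 m³/s
Panel 2-3: Δb = 0.6 m, d̄ = (0.49+0.00)/2 = 0.245, v̄ = (0.61+0.00)/2 = 0.305 → q = 0.6×0.245×0.305 = 0.04484 m³/s
Q = Σ q = 0.6576 m³/s
= 0.6576 × 3600 = 2367 m³/h

2370 m³/h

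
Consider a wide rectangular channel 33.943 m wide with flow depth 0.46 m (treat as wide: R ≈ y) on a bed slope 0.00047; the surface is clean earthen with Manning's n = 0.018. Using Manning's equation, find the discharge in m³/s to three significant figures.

A = b·y = 33.943 × 0.46 = 15.61 m²
Wide channel: R ≈ y = 0.46 m
Q = (1/n)·A·R^(2/3)·S^(1/2) = (1/0.018) × 15.61 × 0.4600^(2/3) × 0.00047^(1/2) = 11.21 m³/s

11.2 m³/s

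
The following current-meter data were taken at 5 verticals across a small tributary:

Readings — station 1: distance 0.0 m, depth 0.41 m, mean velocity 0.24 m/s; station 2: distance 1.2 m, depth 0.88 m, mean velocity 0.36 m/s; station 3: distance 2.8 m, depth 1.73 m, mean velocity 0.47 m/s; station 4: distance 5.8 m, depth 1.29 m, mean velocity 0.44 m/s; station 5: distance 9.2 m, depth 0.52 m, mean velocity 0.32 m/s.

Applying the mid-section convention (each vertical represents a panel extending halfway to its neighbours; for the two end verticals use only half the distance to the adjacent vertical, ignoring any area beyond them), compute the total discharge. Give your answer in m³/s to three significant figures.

4.47 m³/s

w_1 = (1.2 − 0.0)/2 = 0.6 m; q_1 = 0.24 × 0.41 × 0.6 = 0.05904 m³/s
w_2 = (2.8 − 0.0)/2 = 1.4 m; q_2 = 0.36 × 0.88 × 1.4 = 0.4435 m³/s
w_3 = (5.8 − 1.2)/2 = 2.3 m; q_3 = 0.47 × 1.73 × 2.3 = 1.870 m³/s
w_4 = (9.2 − 2.8)/2 = 3.2 m; q_4 = 0.44 × 1.29 × 3.2 = 1.816 m³/s
w_5 = (9.2 − 5.8)/2 = 1.7 m; q_5 = 0.32 × 0.52 × 1.7 = 0.2829 m³/s
Q = Σ qᵢ = 4.472 m³/s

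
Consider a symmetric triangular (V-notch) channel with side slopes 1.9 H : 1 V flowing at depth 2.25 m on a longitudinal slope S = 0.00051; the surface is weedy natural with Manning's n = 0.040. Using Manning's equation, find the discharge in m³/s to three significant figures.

A = z·y² = 1.9×2.25² = 9.619 m²
P = 2y√(1+z²) = 2×2.25×√(1+1.9²) = 9.662 m
R = A/P = 9.619/9.662 = 0.9955 m
Q = (1/n)·A·R^(2/3)·S^(1/2) = (1/0.040) × 9.619 × 0.9955^(2/3) × 0.00051^(1/2) = 5.414 m³/s

5.41 m³/s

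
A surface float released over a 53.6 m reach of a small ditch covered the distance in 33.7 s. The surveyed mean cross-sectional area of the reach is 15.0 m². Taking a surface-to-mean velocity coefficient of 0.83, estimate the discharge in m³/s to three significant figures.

v_surface = L / t̄ = 53.6 / 33.7 = 1.591 m/s
v_mean = 0.83 × 1.591 = 1.320 m/s
Q = A × v_mean = 15.0 × 1.320 = 19.80 m³/s

19.8 m³/s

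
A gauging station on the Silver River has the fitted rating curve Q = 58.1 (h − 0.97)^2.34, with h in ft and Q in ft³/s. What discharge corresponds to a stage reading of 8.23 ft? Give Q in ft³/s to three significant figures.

Q = 58.1 × (8.23 − 0.97)^2.34 = 58.1 × 7.26^2.34 = 6009 ft³/s

6010 ft³/s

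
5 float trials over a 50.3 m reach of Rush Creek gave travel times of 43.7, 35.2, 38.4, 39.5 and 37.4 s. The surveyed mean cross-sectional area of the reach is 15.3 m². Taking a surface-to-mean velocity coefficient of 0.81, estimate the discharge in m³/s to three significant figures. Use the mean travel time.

16.0 m³/s

t̄ = (43.7 + 35.2 + 38.4 + 39.5 + 37.4) / 5 = 38.84 s
v_surface = L / t̄ = 50.3 / 38.84 = 1.295 m/s
v_mean = 0.81 × 1.295 = 1.049 m/s
Q = A × v_mean = 15.3 × 1.049 = 16.05 m³/s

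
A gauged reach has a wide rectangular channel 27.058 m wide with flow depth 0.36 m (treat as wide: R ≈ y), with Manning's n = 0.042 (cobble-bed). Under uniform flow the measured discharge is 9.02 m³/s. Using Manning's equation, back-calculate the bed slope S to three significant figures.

A = b·y = 27.058 × 0.36 = 9.741 m²
Wide channel: R ≈ y = 0.36 m
S = (Q·n / (1·A·R^(2/3)))² = (9.02×0.042 / (1×9.741×0.5061))² = 0.005906

0.00591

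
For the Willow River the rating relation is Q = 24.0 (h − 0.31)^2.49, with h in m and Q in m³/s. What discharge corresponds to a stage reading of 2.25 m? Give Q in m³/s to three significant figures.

125 m³/s

Q = 24.0 × (2.25 − 0.31)^2.49 = 24.0 × 1.94^2.49 = 125.0 m³/s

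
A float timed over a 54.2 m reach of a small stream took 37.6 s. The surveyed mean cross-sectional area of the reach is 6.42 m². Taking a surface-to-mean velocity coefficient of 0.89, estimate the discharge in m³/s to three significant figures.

8.24 m³/s

v_surface = L / t̄ = 54.2 / 37.6 = 1.441 m/s
v_mean = 0.89 × 1.441 = 1.283 m/s
Q = A × v_mean = 6.42 × 1.283 = 8.236 m³/s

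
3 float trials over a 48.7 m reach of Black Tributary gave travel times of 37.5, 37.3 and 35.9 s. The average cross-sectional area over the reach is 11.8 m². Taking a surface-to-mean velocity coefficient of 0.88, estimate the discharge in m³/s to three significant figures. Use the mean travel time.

13.7 m³/s

t̄ = (37.5 + 37.3 + 35.9) / 3 = 36.9 s
v_surface = L / t̄ = 48.7 / 36.9 = 1.320 m/s
v_mean = 0.88 × 1.320 = 1.161 m/s
Q = A × v_mean = 11.8 × 1.161 = 13.70 m³/s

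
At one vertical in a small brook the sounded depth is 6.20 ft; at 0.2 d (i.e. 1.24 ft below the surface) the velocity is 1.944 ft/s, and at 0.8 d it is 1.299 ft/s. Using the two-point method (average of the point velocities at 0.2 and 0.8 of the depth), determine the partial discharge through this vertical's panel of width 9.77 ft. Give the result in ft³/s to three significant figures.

98.2 ft³/s

v̄ = (1.944 + 1.299) / 2 = 1.622 ft/s
q = v̄ × d × w = 1.622 × 6.20 × 9.77 = 98.22 ft³/s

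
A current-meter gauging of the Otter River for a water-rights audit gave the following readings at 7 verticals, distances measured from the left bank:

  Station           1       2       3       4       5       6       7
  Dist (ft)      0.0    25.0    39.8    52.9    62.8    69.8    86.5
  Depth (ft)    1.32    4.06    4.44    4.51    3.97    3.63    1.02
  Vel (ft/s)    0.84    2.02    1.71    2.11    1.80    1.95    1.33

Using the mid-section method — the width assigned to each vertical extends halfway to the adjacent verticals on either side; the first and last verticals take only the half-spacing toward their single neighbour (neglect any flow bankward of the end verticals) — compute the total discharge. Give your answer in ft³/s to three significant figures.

548 ft³/s

w_1 = (25.0 − 0.0)/2 = 12.5 ft; q_1 = 0.84 × 1.32 × 12.5 = 13.86 ft³/s
w_2 = (39.8 − 0.0)/2 = 19.9 ft; q_2 = 2.02 × 4.06 × 19.9 = 163.2 ft³/s
w_3 = (52.9 − 25.0)/2 = 13.95 ft; q_3 = 1.71 × 4.44 × 13.95 = 105.9 ft³/s
w_4 = (62.8 − 39.8)/2 = 11.5 ft; q_4 = 2.11 × 4.51 × 11.5 = 109.4 ft³/s
w_5 = (69.8 − 52.9)/2 = 8.45 ft; q_5 = 1.80 × 3.97 × 8.45 = 60.38 ft³/s
w_6 = (86.5 − 62.8)/2 = 11.85 ft; q_6 = 1.95 × 3.63 × 11.85 = 83.88 ft³/s
w_7 = (86.5 − 69.8)/2 = 8.35 ft; q_7 = 1.33 × 1.02 × 8.35 = 11.33 ft³/s
Q = Σ qᵢ = 548.0 ft³/s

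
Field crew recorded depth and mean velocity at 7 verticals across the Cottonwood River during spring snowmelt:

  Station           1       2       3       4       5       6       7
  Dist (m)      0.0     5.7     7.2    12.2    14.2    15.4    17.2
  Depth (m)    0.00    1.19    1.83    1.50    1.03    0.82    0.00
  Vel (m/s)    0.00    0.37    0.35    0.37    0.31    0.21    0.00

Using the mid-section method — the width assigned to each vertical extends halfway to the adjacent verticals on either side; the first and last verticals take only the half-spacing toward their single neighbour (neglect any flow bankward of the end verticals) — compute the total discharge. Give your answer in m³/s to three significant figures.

6.38 m³/s

w_2 = (7.2 − 0.0)/2 = 3.6 m; q_2 = 0.37 × 1.19 × 3.6 = 1.585 m³/s
w_3 = (12.2 − 5.7)/2 = 3.25 m; q_3 = 0.35 × 1.83 × 3.25 = 2.082 m³/s
w_4 = (14.2 − 7.2)/2 = 3.5 m; q_4 = 0.37 × 1.50 × 3.5 = 1.943 m³/s
w_5 = (15.4 − 12.2)/2 = 1.6 m; q_5 = 0.31 × 1.03 × 1.6 = 0.5109 m³/s
w_6 = (17.2 − 14.2)/2 = 1.5 m; q_6 = 0.21 × 0.82 × 1.5 = 0.2583 m³/s
Stations 1, 7 contribute zero (depth or velocity is 0).
Q = Σ qᵢ = 6.378 m³/s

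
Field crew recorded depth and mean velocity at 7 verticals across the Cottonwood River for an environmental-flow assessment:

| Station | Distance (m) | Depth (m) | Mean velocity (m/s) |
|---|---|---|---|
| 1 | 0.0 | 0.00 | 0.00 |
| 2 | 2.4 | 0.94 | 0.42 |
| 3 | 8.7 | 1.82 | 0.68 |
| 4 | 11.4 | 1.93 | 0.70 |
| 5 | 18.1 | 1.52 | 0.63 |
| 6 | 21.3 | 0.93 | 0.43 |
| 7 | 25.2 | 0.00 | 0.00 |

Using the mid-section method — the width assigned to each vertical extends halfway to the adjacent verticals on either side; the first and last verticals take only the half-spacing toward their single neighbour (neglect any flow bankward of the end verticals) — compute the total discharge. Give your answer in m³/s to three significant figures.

w_2 = (8.7 − 0.0)/2 = 4.35 m; q_2 = 0.42 × 0.94 × 4.35 = 1.717 m³/s
w_3 = (11.4 − 2.4)/2 = 4.5 m; q_3 = 0.68 × 1.82 × 4.5 = 5.569 m³/s
w_4 = (18.1 − 8.7)/2 = 4.7 m; q_4 = 0.70 × 1.93 × 4.7 = 6.350 m³/s
w_5 = (21.3 − 11.4)/2 = 4.95 m; q_5 = 0.63 × 1.52 × 4.95 = 4.740 m³/s
w_6 = (25.2 − 18.1)/2 = 3.55 m; q_6 = 0.43 × 0.93 × 3.55 = 1.420 m³/s
Stations 1, 7 contribute zero (depth or velocity is 0).
Q = Σ qᵢ = 19.80 m³/s

19.8 m³/s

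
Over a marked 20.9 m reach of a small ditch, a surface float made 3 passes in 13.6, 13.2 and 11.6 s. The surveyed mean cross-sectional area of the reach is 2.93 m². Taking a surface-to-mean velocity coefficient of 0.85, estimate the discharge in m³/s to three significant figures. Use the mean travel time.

4.07 m³/s

t̄ = (13.6 + 13.2 + 11.6) / 3 = 12.8 s
v_surface = L / t̄ = 20.9 / 12.8 = 1.633 m/s
v_mean = 0.85 × 1.633 = 1.388 m/s
Q = A × v_mean = 2.93 × 1.388 = 4.067 m³/s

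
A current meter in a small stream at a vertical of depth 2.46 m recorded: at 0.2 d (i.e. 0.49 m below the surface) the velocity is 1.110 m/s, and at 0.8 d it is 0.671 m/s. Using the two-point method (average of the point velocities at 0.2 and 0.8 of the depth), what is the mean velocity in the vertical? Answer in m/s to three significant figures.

0.891 m/s

v̄ = (1.110 + 0.671) / 2 = 0.8905 m/s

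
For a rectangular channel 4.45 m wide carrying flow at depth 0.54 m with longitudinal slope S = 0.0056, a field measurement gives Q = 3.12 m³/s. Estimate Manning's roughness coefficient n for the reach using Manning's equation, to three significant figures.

0.0331

A = b·y = 4.45 × 0.54 = 2.403 m²
P = b + 2y = 4.45 + 2×0.54 = 5.530 m
R = A/P = 2.403/5.530 = 0.4345 m
n = (1/Q)·A·R^(2/3)·S^(1/2) = (1/3.12) × 2.403 × 0.5737 × 0.07483 = 0.03307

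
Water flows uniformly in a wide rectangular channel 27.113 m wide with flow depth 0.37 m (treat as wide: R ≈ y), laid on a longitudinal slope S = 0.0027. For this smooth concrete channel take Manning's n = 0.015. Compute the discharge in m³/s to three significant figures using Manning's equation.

A = b·y = 27.113 × 0.37 = 10.03 m²
Wide channel: R ≈ y = 0.37 m
Q = (1/n)·A·R^(2/3)·S^(1/2) = (1/0.015) × 10.03 × 0.3700^(2/3) × 0.0027^(1/2) = 17.91 m³/s

17.9 m³/s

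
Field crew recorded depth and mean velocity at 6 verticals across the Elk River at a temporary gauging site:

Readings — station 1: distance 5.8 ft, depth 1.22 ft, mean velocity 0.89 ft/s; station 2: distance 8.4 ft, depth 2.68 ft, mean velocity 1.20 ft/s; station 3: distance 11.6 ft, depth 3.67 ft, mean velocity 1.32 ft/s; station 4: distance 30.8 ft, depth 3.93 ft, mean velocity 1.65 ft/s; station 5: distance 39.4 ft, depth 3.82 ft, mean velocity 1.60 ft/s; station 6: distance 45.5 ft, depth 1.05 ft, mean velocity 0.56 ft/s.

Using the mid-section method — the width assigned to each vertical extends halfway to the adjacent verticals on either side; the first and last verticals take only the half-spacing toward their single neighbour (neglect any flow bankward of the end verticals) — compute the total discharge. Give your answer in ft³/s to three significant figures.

202 ft³/s

w_1 = (8.4 − 5.8)/2 = 1.3 ft; q_1 = 0.89 × 1.22 × 1.3 = 1.412 ft³/s
w_2 = (11.6 − 5.8)/2 = 2.9 ft; q_2 = 1.20 × 2.68 × 2.9 = 9.326 ft³/s
w_3 = (30.8 − 8.4)/2 = 11.2 ft; q_3 = 1.32 × 3.67 × 11.2 = 54.26 ft³/s
w_4 = (39.4 − 11.6)/2 = 13.9 ft; q_4 = 1.65 × 3.93 × 13.9 = 90.13 ft³/s
w_5 = (45.5 − 30.8)/2 = 7.35 ft; q_5 = 1.60 × 3.82 × 7.35 = 44.92 ft³/s
w_6 = (45.5 − 39.4)/2 = 3.05 ft; q_6 = 0.56 × 1.05 × 3.05 = 1.793 ft³/s
Q = Σ qᵢ = 201.8 ft³/s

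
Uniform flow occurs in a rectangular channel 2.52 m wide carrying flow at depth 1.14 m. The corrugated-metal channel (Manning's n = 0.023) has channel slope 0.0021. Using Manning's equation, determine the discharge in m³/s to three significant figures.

4.07 m³/s

A = b·y = 2.52 × 1.14 = 2.873 m²
P = b + 2y = 2.52 + 2×1.14 = 4.800 m
R = A/P = 2.873/4.800 = 0.5985 m
Q = (1/n)·A·R^(2/3)·S^(1/2) = (1/0.023) × 2.873 × 0.5985^(2/3) × 0.0021^(1/2) = 4.065 m³/s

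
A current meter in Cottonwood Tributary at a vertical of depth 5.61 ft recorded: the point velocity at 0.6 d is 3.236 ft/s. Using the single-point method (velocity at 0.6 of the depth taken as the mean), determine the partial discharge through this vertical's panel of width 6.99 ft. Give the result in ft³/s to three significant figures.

127 ft³/s

v̄ = v₀.₆ = 3.236 ft/s
q = v̄ × d × w = 3.236 × 5.61 × 6.99 = 126.9 ft³/s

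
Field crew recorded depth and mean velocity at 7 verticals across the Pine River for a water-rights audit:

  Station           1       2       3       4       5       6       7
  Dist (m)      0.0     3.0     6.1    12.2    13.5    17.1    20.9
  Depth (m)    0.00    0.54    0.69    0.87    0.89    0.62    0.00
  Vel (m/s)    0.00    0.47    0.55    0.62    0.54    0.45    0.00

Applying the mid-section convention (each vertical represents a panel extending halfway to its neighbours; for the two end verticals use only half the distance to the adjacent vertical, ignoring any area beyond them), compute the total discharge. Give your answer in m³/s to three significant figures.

6.73 m³/s

w_2 = (6.1 − 0.0)/2 = 3.05 m; q_2 = 0.47 × 0.54 × 3.05 = 0.7741 m³/s
w_3 = (12.2 − 3.0)/2 = 4.6 m; q_3 = 0.55 × 0.69 × 4.6 = 1.746 m³/s
w_4 = (13.5 − 6.1)/2 = 3.7 m; q_4 = 0.62 × 0.87 × 3.7 = 1.996 m³/s
w_5 = (17.1 − 12.2)/2 = 2.45 m; q_5 = 0.54 × 0.89 × 2.45 = 1.177 m³/s
w_6 = (20.9 − 13.5)/2 = 3.7 m; q_6 = 0.45 × 0.62 × 3.7 = 1.032 m³/s
Stations 1, 7 contribute zero (depth or velocity is 0).
Q = Σ qᵢ = 6.725 m³/s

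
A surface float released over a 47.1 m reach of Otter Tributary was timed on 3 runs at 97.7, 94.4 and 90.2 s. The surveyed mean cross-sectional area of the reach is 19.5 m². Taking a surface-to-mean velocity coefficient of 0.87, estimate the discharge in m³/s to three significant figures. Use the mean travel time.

8.49 m³/s

t̄ = (97.7 + 94.4 + 90.2) / 3 = 94.1 s
v_surface = L / t̄ = 47.1 / 94.1 = 0.5005 m/s
v_mean = 0.87 × 0.5005 = 0.4355 m/s
Q = A × v_mean = 19.5 × 0.4355 = 8.492 m³/s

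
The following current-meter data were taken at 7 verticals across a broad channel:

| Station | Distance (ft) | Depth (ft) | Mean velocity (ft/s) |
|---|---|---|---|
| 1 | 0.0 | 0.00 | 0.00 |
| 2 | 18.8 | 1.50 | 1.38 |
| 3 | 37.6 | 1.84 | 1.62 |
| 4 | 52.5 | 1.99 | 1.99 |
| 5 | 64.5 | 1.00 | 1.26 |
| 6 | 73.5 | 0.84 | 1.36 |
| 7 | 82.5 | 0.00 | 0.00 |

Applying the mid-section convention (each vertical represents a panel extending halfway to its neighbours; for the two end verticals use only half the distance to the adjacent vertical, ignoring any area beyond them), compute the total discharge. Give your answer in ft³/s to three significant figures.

166 ft³/s

w_2 = (37.6 − 0.0)/2 = 18.8 ft; q_2 = 1.38 × 1.50 × 18.8 = 38.92 ft³/s
w_3 = (52.5 − 18.8)/2 = 16.85 ft; q_3 = 1.62 × 1.84 × 16.85 = 50.23 ft³/s
w_4 = (64.5 − 37.6)/2 = 13.45 ft; q_4 = 1.99 × 1.99 × 13.45 = 53.26 ft³/s
w_5 = (73.5 − 52.5)/2 = 10.5 ft; q_5 = 1.26 × 1.00 × 10.5 = 13.23 ft³/s
w_6 = (82.5 − 64.5)/2 = 9 ft; q_6 = 1.36 × 0.84 × 9 = 10.28 ft³/s
Stations 1, 7 contribute zero (depth or velocity is 0).
Q = Σ qᵢ = 165.9 ft³/s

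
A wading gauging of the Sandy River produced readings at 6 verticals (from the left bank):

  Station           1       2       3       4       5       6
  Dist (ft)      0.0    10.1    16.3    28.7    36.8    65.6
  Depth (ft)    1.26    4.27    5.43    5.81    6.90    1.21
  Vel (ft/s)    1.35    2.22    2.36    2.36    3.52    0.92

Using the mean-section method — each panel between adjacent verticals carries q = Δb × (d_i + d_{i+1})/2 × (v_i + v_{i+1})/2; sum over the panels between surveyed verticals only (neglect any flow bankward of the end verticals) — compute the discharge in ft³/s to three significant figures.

694 ft³/s

Panel 1-2: Δb = 10.1 ft, d̄ = (1.26+4.27)/2 = 2.765, v̄ = (1.35+2.22)/2 = 1.785 → q = 10.1×2.765×1.785 = 49.85 ft³/s
Panel 2-3: Δb = 6.2 ft, d̄ = (4.27+5.43)/2 = 4.85, v̄ = (2.22+2.36)/2 = 2.29 → q = 6.2×4.85×2.29 = 68.86 ft³/s
Panel 3-4: Δb = 12.4 ft, d̄ = (5.43+5.81)/2 = 5.62, v̄ = (2.36+2.36)/2 = 2.36 → q = 12.4×5.62×2.36 = 164.5 ft³/s
Panel 4-5: Δb = 8.1 ft, d̄ = (5.81+6.90)/2 = 6.355, v̄ = (2.36+3.52)/2 = 2.94 → q = 8.1×6.355×2.94 = 151.3 ft³/s
Panel 5-6: Δb = 28.8 ft, d̄ = (6.90+1.21)/2 = 4.055, v̄ = (3.52+0.92)/2 = 2.22 → q = 28.8×4.055×2.22 = 259.3 ft³/s
Q = Σ q = 693.8 ft³/s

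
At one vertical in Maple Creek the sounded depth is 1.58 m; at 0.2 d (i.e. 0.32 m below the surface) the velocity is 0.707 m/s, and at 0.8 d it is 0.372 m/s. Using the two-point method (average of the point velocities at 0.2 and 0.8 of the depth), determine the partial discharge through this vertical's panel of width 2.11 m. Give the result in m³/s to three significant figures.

1.80 m³/s

v̄ = (0.707 + 0.372) / 2 = 0.5395 m/s
q = v̄ × d × w = 0.5395 × 1.58 × 2.11 = 1.799 m³/s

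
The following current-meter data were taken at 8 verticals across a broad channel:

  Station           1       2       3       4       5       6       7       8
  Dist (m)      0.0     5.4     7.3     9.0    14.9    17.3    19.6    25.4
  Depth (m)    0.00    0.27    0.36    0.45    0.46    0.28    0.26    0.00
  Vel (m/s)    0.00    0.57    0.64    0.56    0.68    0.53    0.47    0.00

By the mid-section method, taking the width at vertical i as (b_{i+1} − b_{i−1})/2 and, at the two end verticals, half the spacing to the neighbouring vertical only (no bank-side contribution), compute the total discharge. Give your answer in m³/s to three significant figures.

w_2 = (7.3 − 0.0)/2 = 3.65 m; q_2 = 0.57 × 0.27 × 3.65 = 0.5617 m³/s
w_3 = (9.0 − 5.4)/2 = 1.8 m; q_3 = 0.64 × 0.36 × 1.8 = 0.4147 m³/s
w_4 = (14.9 − 7.3)/2 = 3.8 m; q_4 = 0.56 × 0.45 × 3.8 = 0.9576 m³/s
w_5 = (17.3 − 9.0)/2 = 4.15 m; q_5 = 0.68 × 0.46 × 4.15 = 1.298 m³/s
w_6 = (19.6 − 14.9)/2 = 2.35 m; q_6 = 0.53 × 0.28 × 2.35 = 0.3487 m³/s
w_7 = (25.4 − 17.3)/2 = 4.05 m; q_7 = 0.47 × 0.26 × 4.05 = 0.4949 m³/s
Stations 1, 8 contribute zero (depth or velocity is 0).
Q = Σ qᵢ = 4.076 m³/s

4.08 m³/s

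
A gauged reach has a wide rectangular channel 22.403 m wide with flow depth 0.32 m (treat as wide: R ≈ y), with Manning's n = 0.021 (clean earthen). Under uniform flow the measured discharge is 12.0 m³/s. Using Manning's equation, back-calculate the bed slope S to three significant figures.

0.00565

A = b·y = 22.403 × 0.32 = 7.169 m²
Wide channel: R ≈ y = 0.32 m
S = (Q·n / (1·A·R^(2/3)))² = (12.0×0.021 / (1×7.169×0.4678))² = 0.005645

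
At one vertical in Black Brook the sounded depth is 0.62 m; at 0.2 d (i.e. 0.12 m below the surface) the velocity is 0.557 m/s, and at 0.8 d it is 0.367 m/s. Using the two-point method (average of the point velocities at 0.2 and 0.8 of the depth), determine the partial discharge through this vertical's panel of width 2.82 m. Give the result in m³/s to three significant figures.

v̄ = (0.557 + 0.367) / 2 = 0.4620 m/s
q = v̄ × d × w = 0.4620 × 0.62 × 2.82 = 0.8078 m³/s

0.808 m³/s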